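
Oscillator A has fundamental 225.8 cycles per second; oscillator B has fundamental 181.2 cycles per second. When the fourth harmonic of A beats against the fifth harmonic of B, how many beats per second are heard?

2.8 Hz

Fourth harmonic of the first: 4·225.8 = 903.2 Hz.
Fifth harmonic of the second: 5·181.2 = 906.0 Hz.
f_beat = |903.2 − 906.0| = 2.8 Hz.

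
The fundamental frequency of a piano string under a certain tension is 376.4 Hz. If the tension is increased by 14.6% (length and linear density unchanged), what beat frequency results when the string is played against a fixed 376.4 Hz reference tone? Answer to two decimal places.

26.54 Hz

For a string, f ∝ √T, so the new frequency is 376.4·√1.146 = 402.9414 Hz.
f_beat = |402.9414 − 376.4| = 26.54 Hz.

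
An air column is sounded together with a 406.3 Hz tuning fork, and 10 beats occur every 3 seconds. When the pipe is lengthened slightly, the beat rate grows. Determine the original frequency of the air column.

402.9667 Hz

Beat frequency = 10/3 = 3.3333 Hz.
|f − 406.3| = 3.3333, so the air column was at either 402.9667 Hz or 409.6333 Hz.
A longer pipe has a lower fundamental; the adjustment lowers the air column's frequency.
The beat rate rose, so the adjustment moved the air column further from 406.3 Hz — it was already below the reference.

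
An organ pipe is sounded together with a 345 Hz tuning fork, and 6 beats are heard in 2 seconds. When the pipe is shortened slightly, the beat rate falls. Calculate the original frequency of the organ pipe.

Beat frequency = 6/2 = 3 Hz.
|f − 345| = 3, so the organ pipe was at either 342 Hz or 348 Hz.
A shorter pipe has a higher fundamental; the adjustment raises the organ pipe's frequency.
The beat rate fell, so the adjustment moved the organ pipe toward 345 Hz — it must have started below the reference.

342 Hz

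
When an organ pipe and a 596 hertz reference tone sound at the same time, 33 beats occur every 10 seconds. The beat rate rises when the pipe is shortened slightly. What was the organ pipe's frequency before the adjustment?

599.3 Hz

Beat frequency = 33/10 = 3.3 Hz.
|f − 596| = 3.3, so the organ pipe was at either 592.7 Hz or 599.3 Hz.
A shorter pipe has a higher fundamental; the adjustment raises the organ pipe's frequency.
The beat rate rose, so the adjustment moved the organ pipe further from 596 Hz — it was already above the reference.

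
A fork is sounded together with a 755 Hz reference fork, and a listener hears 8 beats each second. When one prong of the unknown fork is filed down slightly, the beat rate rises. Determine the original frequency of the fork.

|f − 755| = 8, so the fork was at either 747 Hz or 763 Hz.
Filing a prong removes mass and raises the fork's frequency; the adjustment raises the fork's frequency.
The beat rate rose, so the adjustment moved the fork further from 755 Hz — it was already above the reference.

763 Hz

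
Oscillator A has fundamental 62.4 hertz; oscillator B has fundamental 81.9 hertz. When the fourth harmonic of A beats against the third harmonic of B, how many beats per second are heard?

3.9 Hz

Fourth harmonic of the first: 4·62.4 = 249.6 Hz.
Third harmonic of the second: 3·81.9 = 245.7 Hz.
f_beat = |249.6 − 245.7| = 3.9 Hz.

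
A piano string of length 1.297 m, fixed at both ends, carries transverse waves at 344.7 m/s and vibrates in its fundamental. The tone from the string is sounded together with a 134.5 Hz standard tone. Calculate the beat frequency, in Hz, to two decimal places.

1.62 Hz

For a string fixed at both ends, f_n = n·v/(2L) = 1·344.7/(2·1.297) = 132.8836 Hz.
f_beat = |132.8836 − 134.5| = 1.62 Hz.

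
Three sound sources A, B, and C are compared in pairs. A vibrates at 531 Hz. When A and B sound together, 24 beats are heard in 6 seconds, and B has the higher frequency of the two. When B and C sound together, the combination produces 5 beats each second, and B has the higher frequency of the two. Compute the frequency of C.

A–B: Beat frequency = 24/6 = 4 Hz.
B is above A, so f_B = 531 + 4 = 535 Hz.
C is below B, so f_C = 535 − 5 = 530 Hz.

530 Hz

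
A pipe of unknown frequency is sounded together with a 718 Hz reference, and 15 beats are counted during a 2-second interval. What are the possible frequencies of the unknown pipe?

Beat frequency = 15/2 = 7.5 Hz.
|f − 718| = 7.5, so f = 718 ± 7.5.

710.5 Hz or 725.5 Hz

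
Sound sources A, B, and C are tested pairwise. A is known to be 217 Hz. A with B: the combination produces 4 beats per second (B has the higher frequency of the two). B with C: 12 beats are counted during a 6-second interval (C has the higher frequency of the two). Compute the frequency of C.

B is above A, so f_B = 217 + 4 = 221 Hz.
B–C: Beat frequency = 12/6 = 2 Hz.
C is above B, so f_C = 221 + 2 = 223 Hz.

223 Hz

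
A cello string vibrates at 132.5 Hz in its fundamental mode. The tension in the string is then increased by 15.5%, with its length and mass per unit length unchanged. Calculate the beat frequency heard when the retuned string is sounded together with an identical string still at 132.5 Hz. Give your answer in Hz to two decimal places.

For a string, f ∝ √T, so the new frequency is 132.5·√1.155 = 142.3990 Hz.
f_beat = |142.3990 − 132.5| = 9.90 Hz.

9.90 Hz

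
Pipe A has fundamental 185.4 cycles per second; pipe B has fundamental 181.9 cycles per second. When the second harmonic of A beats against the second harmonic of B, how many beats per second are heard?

Second harmonic of the first: 2·185.4 = 370.8 Hz.
Second harmonic of the second: 2·181.9 = 363.8 Hz.
f_beat = |370.8 − 363.8| = 7.0 Hz.

7.0 Hz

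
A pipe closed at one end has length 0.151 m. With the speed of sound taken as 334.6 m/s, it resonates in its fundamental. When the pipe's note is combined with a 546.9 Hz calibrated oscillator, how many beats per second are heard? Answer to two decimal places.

7.07 Hz

Closed pipe (odd harmonics): f_n = n·v/(4L) = 1·334.6/(4·0.151) = 553.9735 Hz.
f_beat = |553.9735 − 546.9| = 7.07 Hz.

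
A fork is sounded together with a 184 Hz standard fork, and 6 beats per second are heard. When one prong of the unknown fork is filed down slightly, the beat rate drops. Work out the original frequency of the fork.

|f − 184| = 6, so the fork was at either 178 Hz or 190 Hz.
Filing a prong removes mass and raises the fork's frequency; the adjustment raises the fork's frequency.
The beat rate fell, so the adjustment moved the fork toward 184 Hz — it must have started below the reference.

178 Hz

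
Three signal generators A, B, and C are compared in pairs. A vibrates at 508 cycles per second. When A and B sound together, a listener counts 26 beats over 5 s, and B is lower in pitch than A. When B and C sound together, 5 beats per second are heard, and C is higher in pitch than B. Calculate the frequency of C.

A–B: Beat frequency = 26/5 = 5.2 Hz.
B is below A, so f_B = 508 − 5.2 = 502.8 Hz.
C is above B, so f_C = 502.8 + 5 = 507.8 Hz.

507.8 Hz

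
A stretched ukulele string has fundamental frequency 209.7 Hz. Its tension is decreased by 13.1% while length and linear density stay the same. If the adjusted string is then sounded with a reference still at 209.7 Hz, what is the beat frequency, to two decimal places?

14.22 Hz

For a string, f ∝ √T, so the new frequency is 209.7·√0.869 = 195.4827 Hz.
f_beat = |195.4827 − 209.7| = 14.22 Hz.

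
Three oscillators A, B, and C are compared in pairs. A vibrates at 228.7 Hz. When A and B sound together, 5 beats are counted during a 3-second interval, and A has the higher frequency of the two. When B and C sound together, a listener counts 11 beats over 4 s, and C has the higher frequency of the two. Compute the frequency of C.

A–B: Beat frequency = 5/3 = 1.6667 Hz.
B is below A, so f_B = 228.7 − 1.6667 = 227.0333 Hz.
B–C: Beat frequency = 11/4 = 2.75 Hz.
C is above B, so f_C = 227.0333 + 2.75 = 229.7833 Hz.

229.7833 Hz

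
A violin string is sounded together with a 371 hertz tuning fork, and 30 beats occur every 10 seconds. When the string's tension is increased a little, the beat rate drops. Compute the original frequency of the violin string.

Beat frequency = 30/10 = 3 Hz.
|f − 371| = 3, so the violin string was at either 368 Hz or 374 Hz.
Higher tension means higher frequency; the adjustment raises the violin string's frequency.
The beat rate fell, so the adjustment moved the violin string toward 371 Hz — it must have started below the reference.

368 Hz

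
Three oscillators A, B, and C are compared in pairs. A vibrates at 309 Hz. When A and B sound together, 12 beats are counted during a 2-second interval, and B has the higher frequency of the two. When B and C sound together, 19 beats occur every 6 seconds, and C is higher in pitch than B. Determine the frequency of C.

A–B: Beat frequency = 12/2 = 6 Hz.
B is above A, so f_B = 309 + 6 = 315 Hz.
B–C: Beat frequency = 19/6 = 3.1667 Hz.
C is above B, so f_C = 315 + 3.1667 = 318.1667 Hz.

318.1667 Hz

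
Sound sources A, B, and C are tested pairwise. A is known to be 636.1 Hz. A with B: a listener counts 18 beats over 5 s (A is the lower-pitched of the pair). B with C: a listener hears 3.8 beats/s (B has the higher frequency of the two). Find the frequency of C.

A–B: Beat frequency = 18/5 = 3.6 Hz.
B is above A, so f_B = 636.1 + 3.6 = 639.7 Hz.
C is below B, so f_C = 639.7 − 3.8 = 635.9 Hz.

635.9 Hz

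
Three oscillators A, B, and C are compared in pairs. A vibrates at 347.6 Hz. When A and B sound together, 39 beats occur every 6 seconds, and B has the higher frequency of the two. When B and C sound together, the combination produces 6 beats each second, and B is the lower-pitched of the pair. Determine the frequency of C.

A–B: Beat frequency = 39/6 = 6.5 Hz.
B is above A, so f_B = 347.6 + 6.5 = 354.1 Hz.
C is above B, so f_C = 354.1 + 6 = 360.1 Hz.

360.1 Hz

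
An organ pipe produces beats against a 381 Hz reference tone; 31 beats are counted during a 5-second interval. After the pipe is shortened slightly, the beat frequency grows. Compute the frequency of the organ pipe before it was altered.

Beat frequency = 31/5 = 6.2 Hz.
|f − 381| = 6.2, so the organ pipe was at either 374.8 Hz or 387.2 Hz.
A shorter pipe has a higher fundamental; the adjustment raises the organ pipe's frequency.
The beat rate rose, so the adjustment moved the organ pipe further from 381 Hz — it was already above the reference.

387.2 Hz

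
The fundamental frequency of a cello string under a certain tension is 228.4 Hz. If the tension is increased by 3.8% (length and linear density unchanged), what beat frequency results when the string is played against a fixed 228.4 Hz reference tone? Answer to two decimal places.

4.30 Hz

For a string, f ∝ √T, so the new frequency is 228.4·√1.038 = 232.6991 Hz.
f_beat = |232.6991 − 228.4| = 4.30 Hz.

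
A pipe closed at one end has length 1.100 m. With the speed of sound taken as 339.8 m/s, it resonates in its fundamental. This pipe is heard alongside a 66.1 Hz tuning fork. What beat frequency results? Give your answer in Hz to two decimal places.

11.13 Hz

Closed pipe (odd harmonics): f_n = n·v/(4L) = 1·339.8/(4·1.100) = 77.2273 Hz.
f_beat = |77.2273 − 66.1| = 11.13 Hz.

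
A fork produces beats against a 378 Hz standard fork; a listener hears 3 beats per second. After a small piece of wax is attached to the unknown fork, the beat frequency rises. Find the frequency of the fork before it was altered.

|f − 378| = 3, so the fork was at either 375 Hz or 381 Hz.
Loading a fork with wax lowers its frequency; the adjustment lowers the fork's frequency.
The beat rate rose, so the adjustment moved the fork further from 378 Hz — it was already below the reference.

375 Hz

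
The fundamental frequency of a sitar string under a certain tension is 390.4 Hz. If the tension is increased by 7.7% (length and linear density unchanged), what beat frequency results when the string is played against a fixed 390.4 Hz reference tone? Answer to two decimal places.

14.75 Hz

For a string, f ∝ √T, so the new frequency is 390.4·√1.077 = 405.1517 Hz.
f_beat = |405.1517 − 390.4| = 14.75 Hz.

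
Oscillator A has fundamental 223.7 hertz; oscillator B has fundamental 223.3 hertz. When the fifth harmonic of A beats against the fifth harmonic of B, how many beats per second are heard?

2.0 Hz

Fifth harmonic of the first: 5·223.7 = 1118.5 Hz.
Fifth harmonic of the second: 5·223.3 = 1116.5 Hz.
f_beat = |1118.5 − 1116.5| = 2.0 Hz.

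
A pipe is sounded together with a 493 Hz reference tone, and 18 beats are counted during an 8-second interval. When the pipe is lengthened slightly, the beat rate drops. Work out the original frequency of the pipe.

Beat frequency = 18/8 = 2.25 Hz.
|f − 493| = 2.25, so the pipe was at either 490.75 Hz or 495.25 Hz.
A longer pipe has a lower fundamental; the adjustment lowers the pipe's frequency.
The beat rate fell, so the adjustment moved the pipe toward 493 Hz — it must have started above the reference.

495.25 Hz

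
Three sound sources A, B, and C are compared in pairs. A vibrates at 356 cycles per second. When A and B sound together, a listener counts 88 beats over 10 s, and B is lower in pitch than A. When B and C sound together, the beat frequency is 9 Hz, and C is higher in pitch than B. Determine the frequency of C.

356.2 Hz

A–B: Beat frequency = 88/10 = 8.8 Hz.
B is below A, so f_B = 356 − 8.8 = 347.2 Hz.
C is above B, so f_C = 347.2 + 9 = 356.2 Hz.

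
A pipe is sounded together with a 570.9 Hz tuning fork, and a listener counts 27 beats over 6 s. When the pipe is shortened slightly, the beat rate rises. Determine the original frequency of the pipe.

575.4 Hz

Beat frequency = 27/6 = 4.5 Hz.
|f − 570.9| = 4.5, so the pipe was at either 566.4 Hz or 575.4 Hz.
A shorter pipe has a higher fundamental; the adjustment raises the pipe's frequency.
The beat rate rose, so the adjustment moved the pipe further from 570.9 Hz — it was already above the reference.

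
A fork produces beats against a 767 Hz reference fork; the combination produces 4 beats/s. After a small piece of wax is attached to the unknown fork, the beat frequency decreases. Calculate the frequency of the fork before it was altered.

771 Hz

|f − 767| = 4, so the fork was at either 763 Hz or 771 Hz.
Loading a fork with wax lowers its frequency; the adjustment lowers the fork's frequency.
The beat rate fell, so the adjustment moved the fork toward 767 Hz — it must have started above the reference.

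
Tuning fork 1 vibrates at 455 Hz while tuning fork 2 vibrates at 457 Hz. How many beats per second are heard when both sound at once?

2 Hz

The beat frequency equals the magnitude of the frequency difference.
|455 − 457| = 2 Hz.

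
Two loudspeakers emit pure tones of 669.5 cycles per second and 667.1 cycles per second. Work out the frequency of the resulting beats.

2.4 Hz

f_beat = |f₁ − f₂|.
|669.5 − 667.1| = 2.4 Hz.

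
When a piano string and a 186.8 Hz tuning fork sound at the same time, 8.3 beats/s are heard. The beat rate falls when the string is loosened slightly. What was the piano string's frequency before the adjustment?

|f − 186.8| = 8.3, so the piano string was at either 178.5 Hz or 195.1 Hz.
Reducing tension lowers a string's frequency; the adjustment lowers the piano string's frequency.
The beat rate fell, so the adjustment moved the piano string toward 186.8 Hz — it must have started above the reference.

195.1 Hz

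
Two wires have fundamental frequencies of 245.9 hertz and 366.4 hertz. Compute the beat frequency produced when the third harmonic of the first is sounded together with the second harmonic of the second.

4.9 Hz

Third harmonic of the first: 3·245.9 = 737.7 Hz.
Second harmonic of the second: 2·366.4 = 732.8 Hz.
f_beat = |737.7 − 732.8| = 4.9 Hz.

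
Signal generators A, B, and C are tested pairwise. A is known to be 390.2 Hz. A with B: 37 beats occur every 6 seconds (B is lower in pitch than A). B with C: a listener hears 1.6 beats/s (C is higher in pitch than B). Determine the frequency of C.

385.6333 Hz

A–B: Beat frequency = 37/6 = 6.1667 Hz.
B is below A, so f_B = 390.2 − 6.1667 = 384.0333 Hz.
C is above B, so f_C = 384.0333 + 1.6 = 385.6333 Hz.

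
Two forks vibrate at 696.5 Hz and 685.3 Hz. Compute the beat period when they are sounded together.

f_beat = |696.5 − 685.3| = 11.2 Hz.
Beat period T = 1 / f_beat = 1 / 11.2 s.

0.089 s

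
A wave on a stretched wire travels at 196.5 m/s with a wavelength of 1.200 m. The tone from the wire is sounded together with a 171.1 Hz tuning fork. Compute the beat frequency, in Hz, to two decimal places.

Source frequency f = v/λ = 196.5/1.200 = 163.7500 Hz.
f_beat = |163.7500 − 171.1| = 7.35 Hz.

7.35 Hz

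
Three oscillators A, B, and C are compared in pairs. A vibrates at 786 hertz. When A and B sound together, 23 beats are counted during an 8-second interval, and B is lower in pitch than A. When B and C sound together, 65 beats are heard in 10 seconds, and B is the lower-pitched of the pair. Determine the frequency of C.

A–B: Beat frequency = 23/8 = 2.875 Hz.
B is below A, so f_B = 786 − 2.875 = 783.125 Hz.
B–C: Beat frequency = 65/10 = 6.5 Hz.
C is above B, so f_C = 783.125 + 6.5 = 789.625 Hz.

789.625 Hz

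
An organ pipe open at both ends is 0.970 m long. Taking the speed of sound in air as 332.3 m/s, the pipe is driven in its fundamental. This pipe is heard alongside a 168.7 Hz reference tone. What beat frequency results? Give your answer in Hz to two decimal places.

Open pipe: f_n = n·v/(2L) = 1·332.3/(2·0.970) = 171.2887 Hz.
f_beat = |171.2887 − 168.7| = 2.59 Hz.

2.59 Hz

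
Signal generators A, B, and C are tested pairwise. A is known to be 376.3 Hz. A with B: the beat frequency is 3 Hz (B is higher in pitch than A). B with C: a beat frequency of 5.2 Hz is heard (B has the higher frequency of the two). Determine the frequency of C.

374.1 Hz

B is above A, so f_B = 376.3 + 3 = 379.3 Hz.
C is below B, so f_C = 379.3 − 5.2 = 374.1 Hz.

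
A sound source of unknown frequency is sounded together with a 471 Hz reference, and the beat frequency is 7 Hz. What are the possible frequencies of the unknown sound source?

464 Hz or 478 Hz

|f − 471| = 7, so f = 471 ± 7.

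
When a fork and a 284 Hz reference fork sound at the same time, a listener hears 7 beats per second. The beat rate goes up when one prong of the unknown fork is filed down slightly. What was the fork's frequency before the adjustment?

|f − 284| = 7, so the fork was at either 277 Hz or 291 Hz.
Filing a prong removes mass and raises the fork's frequency; the adjustment raises the fork's frequency.
The beat rate rose, so the adjustment moved the fork further from 284 Hz — it was already above the reference.

291 Hz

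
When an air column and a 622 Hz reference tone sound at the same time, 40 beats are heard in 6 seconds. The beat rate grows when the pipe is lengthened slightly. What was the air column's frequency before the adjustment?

615.3333 Hz

Beat frequency = 40/6 = 6.6667 Hz.
|f − 622| = 6.6667, so the air column was at either 615.3333 Hz or 628.6667 Hz.
A longer pipe has a lower fundamental; the adjustment lowers the air column's frequency.
The beat rate rose, so the adjustment moved the air column further from 622 Hz — it was already below the reference.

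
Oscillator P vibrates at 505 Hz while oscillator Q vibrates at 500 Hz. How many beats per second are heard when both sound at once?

f_beat = |f₁ − f₂|.
|505 − 500| = 5 Hz.

5 Hz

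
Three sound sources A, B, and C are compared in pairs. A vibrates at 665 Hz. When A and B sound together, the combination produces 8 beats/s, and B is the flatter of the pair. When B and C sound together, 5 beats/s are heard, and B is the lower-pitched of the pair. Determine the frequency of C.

B is below A, so f_B = 665 − 8 = 657 Hz.
C is above B, so f_C = 657 + 5 = 662 Hz.

662 Hz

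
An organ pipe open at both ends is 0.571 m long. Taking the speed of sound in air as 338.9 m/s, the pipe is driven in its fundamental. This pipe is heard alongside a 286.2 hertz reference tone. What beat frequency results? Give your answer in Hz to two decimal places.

10.56 Hz

Open pipe: f_n = n·v/(2L) = 1·338.9/(2·0.571) = 296.7601 Hz.
f_beat = |296.7601 − 286.2| = 10.56 Hz.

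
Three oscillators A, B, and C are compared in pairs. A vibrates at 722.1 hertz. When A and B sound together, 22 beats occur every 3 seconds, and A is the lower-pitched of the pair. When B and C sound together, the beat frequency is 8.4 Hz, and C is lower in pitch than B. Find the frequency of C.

A–B: Beat frequency = 22/3 = 7.3333 Hz.
B is above A, so f_B = 722.1 + 7.3333 = 729.4333 Hz.
C is below B, so f_C = 729.4333 − 8.4 = 721.0333 Hz.

721.0333 Hz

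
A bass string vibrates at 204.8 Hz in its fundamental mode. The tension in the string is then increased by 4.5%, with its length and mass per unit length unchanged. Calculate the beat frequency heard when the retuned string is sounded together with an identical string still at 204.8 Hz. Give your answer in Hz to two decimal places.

For a string, f ∝ √T, so the new frequency is 204.8·√1.045 = 209.3573 Hz.
f_beat = |209.3573 − 204.8| = 4.56 Hz.

4.56 Hz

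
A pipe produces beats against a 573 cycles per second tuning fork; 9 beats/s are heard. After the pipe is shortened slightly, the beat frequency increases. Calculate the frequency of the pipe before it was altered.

|f − 573| = 9, so the pipe was at either 564 Hz or 582 Hz.
A shorter pipe has a higher fundamental; the adjustment raises the pipe's frequency.
The beat rate rose, so the adjustment moved the pipe further from 573 Hz — it was already above the reference.

582 Hz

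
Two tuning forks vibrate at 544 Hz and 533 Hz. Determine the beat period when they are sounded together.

0.091 s

f_beat = |544 − 533| = 11 Hz.
Beat period T = 1 / f_beat = 1 / 11 s.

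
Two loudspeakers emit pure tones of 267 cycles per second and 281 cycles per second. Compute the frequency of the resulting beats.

f_beat = |f₁ − f₂|.
|267 − 281| = 14 Hz.

14 Hz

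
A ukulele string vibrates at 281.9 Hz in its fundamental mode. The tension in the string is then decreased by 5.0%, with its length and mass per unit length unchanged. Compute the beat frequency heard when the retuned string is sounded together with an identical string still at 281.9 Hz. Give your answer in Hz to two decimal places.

For a string, f ∝ √T, so the new frequency is 281.9·√0.950 = 274.7621 Hz.
f_beat = |274.7621 − 281.9| = 7.14 Hz.

7.14 Hz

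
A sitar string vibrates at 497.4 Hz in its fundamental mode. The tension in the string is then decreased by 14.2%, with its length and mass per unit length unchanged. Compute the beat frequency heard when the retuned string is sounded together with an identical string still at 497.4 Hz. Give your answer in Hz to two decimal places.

36.67 Hz

For a string, f ∝ √T, so the new frequency is 497.4·√0.858 = 460.7331 Hz.
f_beat = |460.7331 − 497.4| = 36.67 Hz.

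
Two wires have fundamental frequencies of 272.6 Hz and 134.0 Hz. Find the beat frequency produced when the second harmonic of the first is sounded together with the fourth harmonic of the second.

Second harmonic of the first: 2·272.6 = 545.2 Hz.
Fourth harmonic of the second: 4·134.0 = 536.0 Hz.
f_beat = |545.2 − 536.0| = 9.2 Hz.

9.2 Hz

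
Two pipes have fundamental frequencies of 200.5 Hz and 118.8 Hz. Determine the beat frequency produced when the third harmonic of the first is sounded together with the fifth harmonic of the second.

Third harmonic of the first: 3·200.5 = 601.5 Hz.
Fifth harmonic of the second: 5·118.8 = 594.0 Hz.
f_beat = |601.5 − 594.0| = 7.5 Hz.

7.5 Hz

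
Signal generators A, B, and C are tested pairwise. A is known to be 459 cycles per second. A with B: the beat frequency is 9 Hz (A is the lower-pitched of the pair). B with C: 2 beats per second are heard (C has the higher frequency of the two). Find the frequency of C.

470 Hz

B is above A, so f_B = 459 + 9 = 468 Hz.
C is above B, so f_C = 468 + 2 = 470 Hz.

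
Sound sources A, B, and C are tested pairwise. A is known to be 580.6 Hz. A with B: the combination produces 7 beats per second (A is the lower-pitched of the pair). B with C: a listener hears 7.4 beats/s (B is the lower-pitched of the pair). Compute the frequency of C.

595 Hz

B is above A, so f_B = 580.6 + 7 = 587.6 Hz.
C is above B, so f_C = 587.6 + 7.4 = 595 Hz.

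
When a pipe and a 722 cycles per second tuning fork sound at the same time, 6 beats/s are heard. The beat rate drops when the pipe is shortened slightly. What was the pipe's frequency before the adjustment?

|f − 722| = 6, so the pipe was at either 716 Hz or 728 Hz.
A shorter pipe has a higher fundamental; the adjustment raises the pipe's frequency.
The beat rate fell, so the adjustment moved the pipe toward 722 Hz — it must have started below the reference.

716 Hz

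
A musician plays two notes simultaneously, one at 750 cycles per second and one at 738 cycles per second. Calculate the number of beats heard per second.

Beats arise from superposition of two nearby frequencies; the beat rate is |f₁ − f₂|.
|750 − 738| = 12 Hz.

12 Hz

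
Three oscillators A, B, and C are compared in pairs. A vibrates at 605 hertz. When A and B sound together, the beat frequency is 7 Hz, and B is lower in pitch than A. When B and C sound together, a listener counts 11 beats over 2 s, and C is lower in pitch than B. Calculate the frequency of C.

592.5 Hz

B is below A, so f_B = 605 − 7 = 598 Hz.
B–C: Beat frequency = 11/2 = 5.5 Hz.
C is below B, so f_C = 598 − 5.5 = 592.5 Hz.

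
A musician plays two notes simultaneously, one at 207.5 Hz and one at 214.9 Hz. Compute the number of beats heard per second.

The beat frequency equals the magnitude of the frequency difference.
|207.5 − 214.9| = 7.4 Hz.

7.4 Hz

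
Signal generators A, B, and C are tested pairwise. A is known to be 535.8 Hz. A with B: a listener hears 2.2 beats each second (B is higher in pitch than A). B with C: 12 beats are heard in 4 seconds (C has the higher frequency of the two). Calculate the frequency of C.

B is above A, so f_B = 535.8 + 2.2 = 538 Hz.
B–C: Beat frequency = 12/4 = 3 Hz.
C is above B, so f_C = 538 + 3 = 541 Hz.

541 Hz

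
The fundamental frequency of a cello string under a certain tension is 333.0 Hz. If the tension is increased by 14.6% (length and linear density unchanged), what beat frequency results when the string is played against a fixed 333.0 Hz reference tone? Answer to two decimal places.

For a string, f ∝ √T, so the new frequency is 333.0·√1.146 = 356.4811 Hz.
f_beat = |356.4811 − 333.0| = 23.48 Hz.

23.48 Hz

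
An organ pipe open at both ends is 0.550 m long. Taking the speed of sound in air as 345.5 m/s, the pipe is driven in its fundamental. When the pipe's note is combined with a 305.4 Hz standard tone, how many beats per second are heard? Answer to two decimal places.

8.69 Hz

Open pipe: f_n = n·v/(2L) = 1·345.5/(2·0.550) = 314.0909 Hz.
f_beat = |314.0909 − 305.4| = 8.69 Hz.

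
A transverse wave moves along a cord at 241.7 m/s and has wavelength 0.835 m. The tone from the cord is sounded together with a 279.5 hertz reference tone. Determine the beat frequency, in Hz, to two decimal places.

9.96 Hz

Source frequency f = v/λ = 241.7/0.835 = 289.4611 Hz.
f_beat = |289.4611 − 279.5| = 9.96 Hz.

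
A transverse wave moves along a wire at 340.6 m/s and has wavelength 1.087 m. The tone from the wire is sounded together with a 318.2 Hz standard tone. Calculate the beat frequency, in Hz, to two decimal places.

4.86 Hz

Source frequency f = v/λ = 340.6/1.087 = 313.3395 Hz.
f_beat = |313.3395 − 318.2| = 4.86 Hz.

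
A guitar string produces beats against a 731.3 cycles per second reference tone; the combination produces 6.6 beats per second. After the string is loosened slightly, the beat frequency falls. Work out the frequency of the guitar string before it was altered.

|f − 731.3| = 6.6, so the guitar string was at either 724.7 Hz or 737.9 Hz.
Reducing tension lowers a string's frequency; the adjustment lowers the guitar string's frequency.
The beat rate fell, so the adjustment moved the guitar string toward 731.3 Hz — it must have started above the reference.

737.9 Hz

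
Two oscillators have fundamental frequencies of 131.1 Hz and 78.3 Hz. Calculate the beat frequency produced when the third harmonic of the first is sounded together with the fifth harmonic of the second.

Third harmonic of the first: 3·131.1 = 393.3 Hz.
Fifth harmonic of the second: 5·78.3 = 391.5 Hz.
f_beat = |393.3 − 391.5| = 1.8 Hz.

1.8 Hz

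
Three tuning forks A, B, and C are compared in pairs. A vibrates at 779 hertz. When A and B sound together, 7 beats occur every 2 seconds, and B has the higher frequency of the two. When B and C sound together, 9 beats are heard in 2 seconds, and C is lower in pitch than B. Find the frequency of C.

778 Hz

A–B: Beat frequency = 7/2 = 3.5 Hz.
B is above A, so f_B = 779 + 3.5 = 782.5 Hz.
B–C: Beat frequency = 9/2 = 4.5 Hz.
C is below B, so f_C = 782.5 − 4.5 = 778 Hz.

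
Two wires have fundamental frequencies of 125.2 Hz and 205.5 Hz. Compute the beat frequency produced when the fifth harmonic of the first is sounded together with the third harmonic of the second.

Fifth harmonic of the first: 5·125.2 = 626.0 Hz.
Third harmonic of the second: 3·205.5 = 616.5 Hz.
f_beat = |626.0 − 616.5| = 9.5 Hz.

9.5 Hz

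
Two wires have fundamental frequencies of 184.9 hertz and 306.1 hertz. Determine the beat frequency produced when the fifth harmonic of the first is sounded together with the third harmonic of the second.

Fifth harmonic of the first: 5·184.9 = 924.5 Hz.
Third harmonic of the second: 3·306.1 = 918.3 Hz.
f_beat = |924.5 − 918.3| = 6.2 Hz.

6.2 Hz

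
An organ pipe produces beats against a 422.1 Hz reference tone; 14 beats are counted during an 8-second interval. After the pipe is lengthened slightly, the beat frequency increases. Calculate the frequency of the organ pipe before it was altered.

420.35 Hz

Beat frequency = 14/8 = 1.75 Hz.
|f − 422.1| = 1.75, so the organ pipe was at either 420.35 Hz or 423.85 Hz.
A longer pipe has a lower fundamental; the adjustment lowers the organ pipe's frequency.
The beat rate rose, so the adjustment moved the organ pipe further from 422.1 Hz — it was already below the reference.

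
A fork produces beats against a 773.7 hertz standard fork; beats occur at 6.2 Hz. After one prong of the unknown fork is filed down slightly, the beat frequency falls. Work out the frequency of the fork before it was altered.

|f − 773.7| = 6.2, so the fork was at either 767.5 Hz or 779.9 Hz.
Filing a prong removes mass and raises the fork's frequency; the adjustment raises the fork's frequency.
The beat rate fell, so the adjustment moved the fork toward 773.7 Hz — it must have started below the reference.

767.5 Hz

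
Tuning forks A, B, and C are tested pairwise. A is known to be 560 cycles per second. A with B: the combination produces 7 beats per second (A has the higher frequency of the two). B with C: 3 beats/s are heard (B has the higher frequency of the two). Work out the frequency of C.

B is below A, so f_B = 560 − 7 = 553 Hz.
C is below B, so f_C = 553 − 3 = 550 Hz.

550 Hz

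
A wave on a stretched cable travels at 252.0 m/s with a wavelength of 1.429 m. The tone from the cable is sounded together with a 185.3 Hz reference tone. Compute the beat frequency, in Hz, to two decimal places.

Source frequency f = v/λ = 252.0/1.429 = 176.3471 Hz.
f_beat = |176.3471 − 185.3| = 8.95 Hz.

8.95 Hz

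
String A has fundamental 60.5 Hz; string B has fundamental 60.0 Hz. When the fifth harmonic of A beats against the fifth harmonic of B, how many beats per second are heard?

Fifth harmonic of the first: 5·60.5 = 302.5 Hz.
Fifth harmonic of the second: 5·60.0 = 300.0 Hz.
f_beat = |302.5 − 300.0| = 2.5 Hz.

2.5 Hz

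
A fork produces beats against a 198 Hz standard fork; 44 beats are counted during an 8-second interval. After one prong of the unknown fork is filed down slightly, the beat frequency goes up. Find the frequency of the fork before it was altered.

203.5 Hz

Beat frequency = 44/8 = 5.5 Hz.
|f − 198| = 5.5, so the fork was at either 192.5 Hz or 203.5 Hz.
Filing a prong removes mass and raises the fork's frequency; the adjustment raises the fork's frequency.
The beat rate rose, so the adjustment moved the fork further from 198 Hz — it was already above the reference.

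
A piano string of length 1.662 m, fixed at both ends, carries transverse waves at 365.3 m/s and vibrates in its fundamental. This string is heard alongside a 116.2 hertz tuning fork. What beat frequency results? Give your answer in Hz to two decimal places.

For a string fixed at both ends, f_n = n·v/(2L) = 1·365.3/(2·1.662) = 109.8977 Hz.
f_beat = |109.8977 − 116.2| = 6.30 Hz.

6.30 Hz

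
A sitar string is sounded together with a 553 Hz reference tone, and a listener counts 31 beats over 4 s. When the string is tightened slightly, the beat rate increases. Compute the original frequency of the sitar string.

Beat frequency = 31/4 = 7.75 Hz.
|f − 553| = 7.75, so the sitar string was at either 545.25 Hz or 560.75 Hz.
Increasing tension raises a string's frequency; the adjustment raises the sitar string's frequency.
The beat rate rose, so the adjustment moved the sitar string further from 553 Hz — it was already above the reference.

560.75 Hz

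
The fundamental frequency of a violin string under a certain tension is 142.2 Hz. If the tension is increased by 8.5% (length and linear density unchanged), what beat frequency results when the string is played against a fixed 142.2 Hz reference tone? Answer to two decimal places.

5.92 Hz

For a string, f ∝ √T, so the new frequency is 142.2·√1.085 = 148.1203 Hz.
f_beat = |148.1203 − 142.2| = 5.92 Hz.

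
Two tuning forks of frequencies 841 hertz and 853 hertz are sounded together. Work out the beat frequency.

12 Hz

Beats arise from superposition of two nearby frequencies; the beat rate is |f₁ − f₂|.
|841 − 853| = 12 Hz.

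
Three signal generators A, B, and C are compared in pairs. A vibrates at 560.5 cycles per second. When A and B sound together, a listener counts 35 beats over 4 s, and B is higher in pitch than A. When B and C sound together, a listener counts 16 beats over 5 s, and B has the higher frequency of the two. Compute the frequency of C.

A–B: Beat frequency = 35/4 = 8.75 Hz.
B is above A, so f_B = 560.5 + 8.75 = 569.25 Hz.
B–C: Beat frequency = 16/5 = 3.2 Hz.
C is below B, so f_C = 569.25 − 3.2 = 566.05 Hz.

566.05 Hz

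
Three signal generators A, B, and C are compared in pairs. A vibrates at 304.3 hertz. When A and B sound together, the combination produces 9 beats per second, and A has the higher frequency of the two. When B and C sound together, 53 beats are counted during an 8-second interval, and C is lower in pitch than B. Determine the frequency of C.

288.675 Hz

B is below A, so f_B = 304.3 − 9 = 295.3 Hz.
B–C: Beat frequency = 53/8 = 6.625 Hz.
C is below B, so f_C = 295.3 − 6.625 = 288.675 Hz.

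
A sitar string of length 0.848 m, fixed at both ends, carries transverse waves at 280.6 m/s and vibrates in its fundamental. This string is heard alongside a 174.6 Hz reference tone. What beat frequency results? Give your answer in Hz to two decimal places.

9.15 Hz

For a string fixed at both ends, f_n = n·v/(2L) = 1·280.6/(2·0.848) = 165.4481 Hz.
f_beat = |165.4481 − 174.6| = 9.15 Hz.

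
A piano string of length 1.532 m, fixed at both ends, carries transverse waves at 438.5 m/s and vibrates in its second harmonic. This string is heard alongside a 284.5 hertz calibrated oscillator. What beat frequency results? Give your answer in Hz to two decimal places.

For a string fixed at both ends, f_n = n·v/(2L) = 2·438.5/(2·1.532) = 286.2272 Hz.
f_beat = |286.2272 − 284.5| = 1.73 Hz.

1.73 Hz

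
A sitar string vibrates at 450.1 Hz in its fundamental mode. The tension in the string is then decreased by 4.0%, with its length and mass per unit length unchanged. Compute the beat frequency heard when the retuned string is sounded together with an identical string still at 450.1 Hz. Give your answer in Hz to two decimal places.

For a string, f ∝ √T, so the new frequency is 450.1·√0.960 = 441.0061 Hz.
f_beat = |441.0061 − 450.1| = 9.09 Hz.

9.09 Hz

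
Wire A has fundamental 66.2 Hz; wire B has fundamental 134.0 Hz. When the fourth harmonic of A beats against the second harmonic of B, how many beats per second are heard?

Fourth harmonic of the first: 4·66.2 = 264.8 Hz.
Second harmonic of the second: 2·134.0 = 268.0 Hz.
f_beat = |264.8 − 268.0| = 3.2 Hz.

3.2 Hz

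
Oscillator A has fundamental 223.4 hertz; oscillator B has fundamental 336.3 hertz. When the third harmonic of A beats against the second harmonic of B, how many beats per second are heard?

2.4 Hz

Third harmonic of the first: 3·223.4 = 670.2 Hz.
Second harmonic of the second: 2·336.3 = 672.6 Hz.
f_beat = |670.2 − 672.6| = 2.4 Hz.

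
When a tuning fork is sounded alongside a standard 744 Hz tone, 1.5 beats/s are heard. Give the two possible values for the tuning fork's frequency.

|f − 744| = 1.5, so f = 744 ± 1.5.

742.5 Hz or 745.5 Hz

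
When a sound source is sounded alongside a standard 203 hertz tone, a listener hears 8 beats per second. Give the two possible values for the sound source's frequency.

|f − 203| = 8, so f = 203 ± 8.

195 Hz or 211 Hz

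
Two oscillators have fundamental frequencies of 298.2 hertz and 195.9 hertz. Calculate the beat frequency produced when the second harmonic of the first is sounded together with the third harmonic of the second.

Second harmonic of the first: 2·298.2 = 596.4 Hz.
Third harmonic of the second: 3·195.9 = 587.7 Hz.
f_beat = |596.4 − 587.7| = 8.7 Hz.

8.7 Hz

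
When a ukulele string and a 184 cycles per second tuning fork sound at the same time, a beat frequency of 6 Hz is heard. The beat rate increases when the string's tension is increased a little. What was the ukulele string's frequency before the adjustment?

190 Hz

|f − 184| = 6, so the ukulele string was at either 178 Hz or 190 Hz.
Higher tension means higher frequency; the adjustment raises the ukulele string's frequency.
The beat rate rose, so the adjustment moved the ukulele string further from 184 Hz — it was already above the reference.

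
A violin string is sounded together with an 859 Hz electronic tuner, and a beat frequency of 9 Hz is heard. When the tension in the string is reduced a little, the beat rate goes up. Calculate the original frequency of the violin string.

850 Hz

|f − 859| = 9, so the violin string was at either 850 Hz or 868 Hz.
Lower tension means lower frequency; the adjustment lowers the violin string's frequency.
The beat rate rose, so the adjustment moved the violin string further from 859 Hz — it was already below the reference.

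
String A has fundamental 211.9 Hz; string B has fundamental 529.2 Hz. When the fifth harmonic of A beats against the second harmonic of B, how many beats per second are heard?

Fifth harmonic of the first: 5·211.9 = 1059.5 Hz.
Second harmonic of the second: 2·529.2 = 1058.4 Hz.
f_beat = |1059.5 − 1058.4| = 1.1 Hz.

1.1 Hz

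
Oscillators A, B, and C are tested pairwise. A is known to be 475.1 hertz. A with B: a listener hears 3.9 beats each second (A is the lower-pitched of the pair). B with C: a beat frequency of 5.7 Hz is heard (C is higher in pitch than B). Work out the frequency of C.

B is above A, so f_B = 475.1 + 3.9 = 479 Hz.
C is above B, so f_C = 479 + 5.7 = 484.7 Hz.

484.7 Hz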